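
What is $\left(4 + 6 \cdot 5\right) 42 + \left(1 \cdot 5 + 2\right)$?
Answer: $1435$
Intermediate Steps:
$\left(4 + 6 \cdot 5\right) 42 + \left(1 \cdot 5 + 2\right) = \left(4 + 30\right) 42 + \left(5 + 2\right) = 34 \cdot 42 + 7 = 1428 + 7 = 1435$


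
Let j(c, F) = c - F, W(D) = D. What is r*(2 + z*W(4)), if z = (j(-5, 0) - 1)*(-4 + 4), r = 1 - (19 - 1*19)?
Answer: 2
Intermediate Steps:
r = 1 (r = 1 - (19 - 19) = 1 - 1*0 = 1 + 0 = 1)
z = 0 (z = ((-5 - 1*0) - 1)*(-4 + 4) = ((-5 + 0) - 1)*0 = (-5 - 1)*0 = -6*0 = 0)
r*(2 + z*W(4)) = 1*(2 + 0*4) = 1*(2 + 0) = 1*2 = 2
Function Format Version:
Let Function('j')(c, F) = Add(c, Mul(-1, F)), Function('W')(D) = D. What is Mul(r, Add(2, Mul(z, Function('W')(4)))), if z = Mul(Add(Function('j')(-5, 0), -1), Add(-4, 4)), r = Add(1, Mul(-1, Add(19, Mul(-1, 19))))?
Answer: 2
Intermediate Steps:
r = 1 (r = Add(1, Mul(-1, Add(19, -19))) = Add(1, Mul(-1, 0)) = Add(1, 0) = 1)
z = 0 (z = Mul(Add(Add(-5, Mul(-1, 0)), -1), Add(-4, 4)) = Mul(Add(Add(-5, 0), -1), 0) = Mul(Add(-5, -1), 0) = Mul(-6, 0) = 0)
Mul(r, Add(2, Mul(z, Function('W')(4)))) = Mul(1, Add(2, Mul(0, 4))) = Mul(1, Add(2, 0)) = Mul(1, 2) = 2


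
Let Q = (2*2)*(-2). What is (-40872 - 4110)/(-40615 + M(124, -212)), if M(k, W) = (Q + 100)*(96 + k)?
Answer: 44982/20375 ≈ 2.2077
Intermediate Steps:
Q = -8 (Q = 4*(-2) = -8)
M(k, W) = 8832 + 92*k (M(k, W) = (-8 + 100)*(96 + k) = 92*(96 + k) = 8832 + 92*k)
(-40872 - 4110)/(-40615 + M(124, -212)) = (-40872 - 4110)/(-40615 + (8832 + 92*124)) = -44982/(-40615 + (8832 + 11408)) = -44982/(-40615 + 20240) = -44982/(-20375) = -44982*(-1/20375) = 44982/20375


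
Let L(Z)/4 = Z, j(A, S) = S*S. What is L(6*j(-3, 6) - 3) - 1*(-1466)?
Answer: 2318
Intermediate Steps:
j(A, S) = S²
L(Z) = 4*Z
L(6*j(-3, 6) - 3) - 1*(-1466) = 4*(6*6² - 3) - 1*(-1466) = 4*(6*36 - 3) + 1466 = 4*(216 - 3) + 1466 = 4*213 + 1466 = 852 + 1466 = 2318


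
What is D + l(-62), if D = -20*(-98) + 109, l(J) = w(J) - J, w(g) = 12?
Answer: 2143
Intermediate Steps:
l(J) = 12 - J
D = 2069 (D = 1960 + 109 = 2069)
D + l(-62) = 2069 + (12 - 1*(-62)) = 2069 + (12 + 62) = 2069 + 74 = 2143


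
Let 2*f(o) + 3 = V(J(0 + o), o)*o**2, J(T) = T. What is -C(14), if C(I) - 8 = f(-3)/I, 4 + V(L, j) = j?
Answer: -79/14 ≈ -5.6429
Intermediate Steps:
V(L, j) = -4 + j
f(o) = -3/2 + o**2*(-4 + o)/2 (f(o) = -3/2 + ((-4 + o)*o**2)/2 = -3/2 + (o**2*(-4 + o))/2 = -3/2 + o**2*(-4 + o)/2)
C(I) = 8 - 33/I (C(I) = 8 + (-3/2 + (1/2)*(-3)**2*(-4 - 3))/I = 8 + (-3/2 + (1/2)*9*(-7))/I = 8 + (-3/2 - 63/2)/I = 8 - 33/I)
-C(14) = -(8 - 33/14) = -1*79/14 = -79/14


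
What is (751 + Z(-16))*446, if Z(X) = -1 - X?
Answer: 341636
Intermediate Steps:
(751 + Z(-16))*446 = (751 + (-1 - 1*(-16)))*446 = (751 + (-1 + 16))*446 = (751 + 15)*446 = 766*446 = 341636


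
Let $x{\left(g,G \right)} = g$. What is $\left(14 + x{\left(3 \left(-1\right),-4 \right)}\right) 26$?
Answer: $286$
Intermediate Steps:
$\left(14 + x{\left(3 \left(-1\right),-4 \right)}\right) 26 = \left(14 + 3 \left(-1\right)\right) 26 = \left(14 - 3\right) 26 = 11 \cdot 26 = 286$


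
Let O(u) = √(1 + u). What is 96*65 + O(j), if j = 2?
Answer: 6240 + √3 ≈ 6241.7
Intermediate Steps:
96*65 + O(j) = 96*65 + √(1 + 2) = 6240 + √3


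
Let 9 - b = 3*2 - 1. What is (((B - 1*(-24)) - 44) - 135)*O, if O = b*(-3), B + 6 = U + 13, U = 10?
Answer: 1656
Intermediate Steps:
b = 4 (b = 9 - (3*2 - 1) = 9 - (6 - 1) = 9 - 1*5 = 9 - 5 = 4)
B = 17 (B = -6 + (10 + 13) = -6 + 23 = 17)
O = -12 (O = 4*(-3) = -12)
(((B - 1*(-24)) - 44) - 135)*O = (((17 - 1*(-24)) - 44) - 135)*(-12) = (((17 + 24) - 44) - 135)*(-12) = ((41 - 44) - 135)*(-12) = (-3 - 135)*(-12) = -138*(-12) = 1656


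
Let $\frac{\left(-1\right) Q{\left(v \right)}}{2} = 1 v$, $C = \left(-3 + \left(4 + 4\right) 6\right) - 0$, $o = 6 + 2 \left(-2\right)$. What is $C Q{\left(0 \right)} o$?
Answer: $0$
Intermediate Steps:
$o = 2$ ($o = 6 - 4 = 2$)
$C = 45$ ($C = \left(-3 + 8 \cdot 6\right) + 0 = \left(-3 + 48\right) + 0 = 45 + 0 = 45$)
$Q{\left(v \right)} = - 2 v$ ($Q{\left(v \right)} = - 2 \cdot 1 v = - 2 v$)
$C Q{\left(0 \right)} o = 45 \left(\left(-2\right) 0\right) 2 = 45 \cdot 0 \cdot 2 = 0 \cdot 2 = 0$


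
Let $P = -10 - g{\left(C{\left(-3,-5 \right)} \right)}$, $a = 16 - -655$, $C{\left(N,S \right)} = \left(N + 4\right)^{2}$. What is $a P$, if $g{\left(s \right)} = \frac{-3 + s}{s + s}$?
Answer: $-6039$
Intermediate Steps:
$C{\left(N,S \right)} = \left(4 + N\right)^{2}$
$g{\left(s \right)} = \frac{-3 + s}{2 s}$
$a = 671$ ($a = 16 + 655 = 671$)
$P = -9$ ($P = -10 - \frac{-3 + \left(4 - 3\right)^{2}}{2 \left(4 - 3\right)^{2}} = -10 - \frac{-3 + 1^{2}}{2 \cdot 1^{2}} = -10 - \frac{-3 + 1}{2 \cdot 1} = -10 - \frac{1}{2} \cdot 1 \left(-2\right) = -10 - -1 = -10 + 1 = -9$)
$a P = 671 \left(-9\right) = -6039$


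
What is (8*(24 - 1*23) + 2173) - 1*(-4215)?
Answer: 6396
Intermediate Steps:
(8*(24 - 1*23) + 2173) - 1*(-4215) = (8*(24 - 23) + 2173) + 4215 = (8*1 + 2173) + 4215 = (8 + 2173) + 4215 = 2181 + 4215 = 6396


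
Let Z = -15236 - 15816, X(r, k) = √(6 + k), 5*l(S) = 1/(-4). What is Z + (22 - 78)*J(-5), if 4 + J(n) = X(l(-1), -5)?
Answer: -30884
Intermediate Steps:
l(S) = -1/20 (l(S) = (⅕)/(-4) = (⅕)*(-¼) = -1/20)
J(n) = -3 (J(n) = -4 + √(6 - 5) = -4 + √1 = -4 + 1 = -3)
Z = -31052
Z + (22 - 78)*J(-5) = -31052 + (22 - 78)*(-3) = -31052 - 56*(-3) = -31052 + 168 = -30884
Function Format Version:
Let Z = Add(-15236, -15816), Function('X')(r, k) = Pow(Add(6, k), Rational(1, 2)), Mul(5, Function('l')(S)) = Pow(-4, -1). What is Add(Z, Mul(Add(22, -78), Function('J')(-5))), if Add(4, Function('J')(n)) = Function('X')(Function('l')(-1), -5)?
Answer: -30884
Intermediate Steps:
Function('l')(S) = Rational(-1, 20) (Function('l')(S) = Mul(Rational(1, 5), Pow(-4, -1)) = Mul(Rational(1, 5), Rational(-1, 4)) = Rational(-1, 20))
Function('J')(n) = -3 (Function('J')(n) = Add(-4, Pow(Add(6, -5), Rational(1, 2))) = Add(-4, Pow(1, Rational(1, 2))) = Add(-4, 1) = -3)
Z = -31052
Add(Z, Mul(Add(22, -78), Function('J')(-5))) = Add(-31052, Mul(Add(22, -78), -3)) = Add(-31052, Mul(-56, -3)) = Add(-31052, 168) = -30884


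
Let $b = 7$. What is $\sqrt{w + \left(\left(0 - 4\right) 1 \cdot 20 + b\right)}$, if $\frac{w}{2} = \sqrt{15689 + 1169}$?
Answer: $\sqrt{-73 + 2 \sqrt{16858}} \approx 13.663$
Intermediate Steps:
$w = 2 \sqrt{16858}$ ($w = 2 \sqrt{15689 + 1169} = 2 \sqrt{16858} \approx 259.68$)
$\sqrt{w + \left(\left(0 - 4\right) 1 \cdot 20 + b\right)} = \sqrt{2 \sqrt{16858} + \left(\left(0 - 4\right) 1 \cdot 20 + 7\right)} = \sqrt{2 \sqrt{16858} + \left(\left(-4\right) 1 \cdot 20 + 7\right)} = \sqrt{2 \sqrt{16858} + \left(\left(-4\right) 20 + 7\right)} = \sqrt{2 \sqrt{16858} + \left(-80 + 7\right)} = \sqrt{2 \sqrt{16858} - 73} = \sqrt{-73 + 2 \sqrt{16858}}$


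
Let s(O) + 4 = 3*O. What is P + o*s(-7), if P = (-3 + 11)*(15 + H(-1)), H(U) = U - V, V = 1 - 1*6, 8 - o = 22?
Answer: 502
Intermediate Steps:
o = -14 (o = 8 - 1*22 = 8 - 22 = -14)
s(O) = -4 + 3*O
V = -5 (V = 1 - 6 = -5)
H(U) = 5 + U (H(U) = U - 1*(-5) = U + 5 = 5 + U)
P = 152 (P = (-3 + 11)*(15 + (5 - 1)) = 8*(15 + 4) = 8*19 = 152)
P + o*s(-7) = 152 - 14*(-4 + 3*(-7)) = 152 - 14*(-4 - 21) = 152 - 14*(-25) = 152 + 350 = 502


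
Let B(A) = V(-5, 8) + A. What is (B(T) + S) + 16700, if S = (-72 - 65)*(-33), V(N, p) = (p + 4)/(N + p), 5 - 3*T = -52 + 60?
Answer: 21224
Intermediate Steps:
T = -1 (T = 5/3 - (-52 + 60)/3 = 5/3 - 1/3*8 = 5/3 - 8/3 = -1)
V(N, p) = (4 + p)/(N + p)
S = 4521 (S = -137*(-33) = 4521)
B(A) = 4 + A (B(A) = (4 + 8)/(-5 + 8) + A = 12/3 + A = (1/3)*12 + A = 4 + A)
(B(T) + S) + 16700 = ((4 - 1) + 4521) + 16700 = (3 + 4521) + 16700 = 4524 + 16700 = 21224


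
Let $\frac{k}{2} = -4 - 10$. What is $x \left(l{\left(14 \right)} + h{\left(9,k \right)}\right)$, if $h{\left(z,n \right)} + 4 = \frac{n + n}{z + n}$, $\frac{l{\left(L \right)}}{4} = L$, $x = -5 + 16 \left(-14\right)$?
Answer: $- \frac{239076}{19} \approx -12583.0$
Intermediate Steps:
$x = -229$ ($x = -5 - 224 = -229$)
$k = -28$ ($k = 2 \left(-4 - 10\right) = 2 \left(-14\right) = -28$)
$l{\left(L \right)} = 4 L$
$h{\left(z,n \right)} = -4 + \frac{2 n}{n + z}$ ($h{\left(z,n \right)} = -4 + \frac{n + n}{z + n} = -4 + \frac{2 n}{n + z}$)
$x \left(l{\left(14 \right)} + h{\left(9,k \right)}\right) = - 229 \left(4 \cdot 14 + \frac{2 \left(\left(-1\right) \left(-28\right) - 18\right)}{-28 + 9}\right) = - 229 \left(56 + \frac{2 \left(28 - 18\right)}{-19}\right) = - 229 \left(56 + 2 \left(- \frac{1}{19}\right) 10\right) = - 229 \left(56 - \frac{20}{19}\right) = \left(-229\right) \frac{1044}{19} = - \frac{239076}{19}$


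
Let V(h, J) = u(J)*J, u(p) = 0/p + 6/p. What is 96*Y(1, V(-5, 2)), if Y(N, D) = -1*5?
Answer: -480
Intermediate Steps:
u(p) = 6/p (u(p) = 0 + 6/p = 6/p)
V(h, J) = 6 (V(h, J) = (6/J)*J = 6)
Y(N, D) = -5
96*Y(1, V(-5, 2)) = 96*(-5) = -480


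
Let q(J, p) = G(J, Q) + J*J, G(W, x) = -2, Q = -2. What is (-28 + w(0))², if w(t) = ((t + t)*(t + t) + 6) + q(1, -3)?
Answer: 529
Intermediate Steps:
q(J, p) = -2 + J² (q(J, p) = -2 + J*J = -2 + J²)
w(t) = 5 + 4*t² (w(t) = ((t + t)*(t + t) + 6) + (-2 + 1²) = ((2*t)*(2*t) + 6) + (-2 + 1) = (4*t² + 6) - 1 = (6 + 4*t²) - 1 = 5 + 4*t²)
(-28 + w(0))² = (-28 + (5 + 4*0²))² = (-28 + (5 + 4*0))² = (-28 + (5 + 0))² = (-28 + 5)² = (-23)² = 529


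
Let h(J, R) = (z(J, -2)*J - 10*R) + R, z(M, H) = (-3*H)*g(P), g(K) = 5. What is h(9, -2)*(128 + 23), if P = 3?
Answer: 43488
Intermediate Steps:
z(M, H) = -15*H (z(M, H) = -3*H*5 = -15*H)
h(J, R) = -9*R + 30*J (h(J, R) = ((-15*(-2))*J - 10*R) + R = (30*J - 10*R) + R = (-10*R + 30*J) + R = -9*R + 30*J)
h(9, -2)*(128 + 23) = (-9*(-2) + 30*9)*(128 + 23) = (18 + 270)*151 = 288*151 = 43488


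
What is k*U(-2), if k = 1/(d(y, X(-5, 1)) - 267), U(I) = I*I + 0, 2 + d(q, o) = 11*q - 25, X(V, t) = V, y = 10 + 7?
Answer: -4/107 ≈ -0.037383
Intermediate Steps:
y = 17
d(q, o) = -27 + 11*q (d(q, o) = -2 + (11*q - 25) = -2 + (-25 + 11*q) = -27 + 11*q)
U(I) = I² (U(I) = I² + 0 = I²)
k = -1/107 (k = 1/((-27 + 11*17) - 267) = 1/((-27 + 187) - 267) = 1/(160 - 267) = 1/(-107) = -1/107 ≈ -0.0093458)
k*U(-2) = -1/107*(-2)² = -1/107*4 = -4/107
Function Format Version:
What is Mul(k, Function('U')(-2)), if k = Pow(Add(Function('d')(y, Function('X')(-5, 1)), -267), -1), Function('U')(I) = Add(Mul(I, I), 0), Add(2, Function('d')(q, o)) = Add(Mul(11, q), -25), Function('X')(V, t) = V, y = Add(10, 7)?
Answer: Rational(-4, 107) ≈ -0.037383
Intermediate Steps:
y = 17
Function('d')(q, o) = Add(-27, Mul(11, q)) (Function('d')(q, o) = Add(-2, Add(Mul(11, q), -25)) = Add(-2, Add(-25, Mul(11, q))) = Add(-27, Mul(11, q)))
Function('U')(I) = Pow(I, 2) (Function('U')(I) = Add(Pow(I, 2), 0) = Pow(I, 2))
k = Rational(-1, 107) (k = Pow(Add(Add(-27, Mul(11, 17)), -267), -1) = Pow(Add(Add(-27, 187), -267), -1) = Pow(Add(160, -267), -1) = Pow(-107, -1) = Rational(-1, 107) ≈ -0.0093458)
Mul(k, Function('U')(-2)) = Mul(Rational(-1, 107), Pow(-2, 2)) = Mul(Rational(-1, 107), 4) = Rational(-4, 107)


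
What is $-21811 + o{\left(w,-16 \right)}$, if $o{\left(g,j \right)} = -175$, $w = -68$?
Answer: $-21986$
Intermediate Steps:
$-21811 + o{\left(w,-16 \right)} = -21811 - 175 = -21986$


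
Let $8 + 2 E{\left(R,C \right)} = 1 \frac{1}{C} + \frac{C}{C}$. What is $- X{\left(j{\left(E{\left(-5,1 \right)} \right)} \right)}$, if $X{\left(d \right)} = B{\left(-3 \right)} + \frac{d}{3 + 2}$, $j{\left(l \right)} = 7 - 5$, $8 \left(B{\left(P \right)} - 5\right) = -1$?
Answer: $- \frac{211}{40} \approx -5.275$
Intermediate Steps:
$B{\left(P \right)} = \frac{39}{8}$ ($B{\left(P \right)} = 5 + \frac{1}{8} \left(-1\right) = 5 - \frac{1}{8} = \frac{39}{8}$)
$E{\left(R,C \right)} = - \frac{7}{2} + \frac{1}{2 C}$ ($E{\left(R,C \right)} = -4 + \frac{1 \frac{1}{C} + \frac{C}{C}}{2} = -4 + \frac{\frac{1}{C} + 1}{2} = -4 + \frac{1 + \frac{1}{C}}{2} = -4 + \left(\frac{1}{2} + \frac{1}{2 C}\right) = - \frac{7}{2} + \frac{1}{2 C}$)
$j{\left(l \right)} = 2$ ($j{\left(l \right)} = 7 - 5 = 2$)
$X{\left(d \right)} = \frac{39}{8} + \frac{d}{5}$ ($X{\left(d \right)} = \frac{39}{8} + \frac{d}{3 + 2} = \frac{39}{8} + \frac{d}{5}$)
$- X{\left(j{\left(E{\left(-5,1 \right)} \right)} \right)} = - (\frac{39}{8} + \frac{1}{5} \cdot 2) = - (\frac{39}{8} + \frac{2}{5}) = \left(-1\right) \frac{211}{40} = - \frac{211}{40}$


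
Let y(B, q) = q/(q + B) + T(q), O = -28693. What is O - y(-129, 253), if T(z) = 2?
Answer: -3558433/124 ≈ -28697.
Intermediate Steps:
y(B, q) = 2 + q/(B + q) (y(B, q) = q/(q + B) + 2 = q/(B + q) + 2 = 2 + q/(B + q))
O - y(-129, 253) = -28693 - (2*(-129) + 3*253)/(-129 + 253) = -28693 - (-258 + 759)/124 = -28693 - 501/124 = -3558433/124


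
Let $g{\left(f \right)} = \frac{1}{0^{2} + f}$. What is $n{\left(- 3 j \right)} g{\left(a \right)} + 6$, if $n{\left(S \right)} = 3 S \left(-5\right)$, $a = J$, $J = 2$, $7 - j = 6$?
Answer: $\frac{57}{2} \approx 28.5$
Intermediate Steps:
$j = 1$ ($j = 7 - 6 = 1$)
$a = 2$
$n{\left(S \right)} = - 15 S$
$g{\left(f \right)} = \frac{1}{f}$ ($g{\left(f \right)} = \frac{1}{0 + f} = \frac{1}{f}$)
$n{\left(- 3 j \right)} g{\left(a \right)} + 6 = \frac{\left(-15\right) \left(\left(-3\right) 1\right)}{2} + 6 = \left(-15\right) \left(-3\right) \frac{1}{2} + 6 = 45 \cdot \frac{1}{2} + 6 = \frac{45}{2} + 6 = \frac{57}{2}$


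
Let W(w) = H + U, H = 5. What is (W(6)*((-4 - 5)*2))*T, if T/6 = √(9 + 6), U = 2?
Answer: -756*√15 ≈ -2928.0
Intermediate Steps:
T = 6*√15 (T = 6*√(9 + 6) = 6*√15 ≈ 23.238)
W(w) = 7 (W(w) = 5 + 2 = 7)
(W(6)*((-4 - 5)*2))*T = (7*((-4 - 5)*2))*(6*√15) = (7*(-9*2))*(6*√15) = (7*(-18))*(6*√15) = -756*√15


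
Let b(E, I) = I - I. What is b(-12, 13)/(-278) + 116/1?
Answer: 116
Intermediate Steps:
b(E, I) = 0
b(-12, 13)/(-278) + 116/1 = 0/(-278) + 116/1 = 0*(-1/278) + 116*1 = 0 + 116 = 116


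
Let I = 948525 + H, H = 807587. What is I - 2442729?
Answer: -686617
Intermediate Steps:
I = 1756112 (I = 948525 + 807587 = 1756112)
I - 2442729 = 1756112 - 2442729 = -686617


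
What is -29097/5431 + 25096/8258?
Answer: -51993325/22424599 ≈ -2.3186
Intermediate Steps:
-29097/5431 + 25096/8258 = -29097*1/5431 + 25096*(1/8258) = -29097/5431 + 12548/4129 = -51993325/22424599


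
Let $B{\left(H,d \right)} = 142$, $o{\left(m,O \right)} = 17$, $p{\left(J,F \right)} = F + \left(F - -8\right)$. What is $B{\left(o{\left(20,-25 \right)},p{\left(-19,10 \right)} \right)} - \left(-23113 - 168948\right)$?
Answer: $192203$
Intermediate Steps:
$p{\left(J,F \right)} = 8 + 2 F$ ($p{\left(J,F \right)} = F + \left(F + 8\right) = F + \left(8 + F\right) = 8 + 2 F$)
$B{\left(o{\left(20,-25 \right)},p{\left(-19,10 \right)} \right)} - \left(-23113 - 168948\right) = 142 - \left(-23113 - 168948\right) = 142 - -192061 = 142 + 192061 = 192203$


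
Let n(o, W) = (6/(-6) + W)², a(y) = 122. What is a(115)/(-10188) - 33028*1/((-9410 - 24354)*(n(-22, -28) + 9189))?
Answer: -55678216/4687766235 ≈ -0.011877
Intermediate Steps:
n(o, W) = (-1 + W)² (n(o, W) = (6*(-⅙) + W)² = (-1 + W)²)
a(115)/(-10188) - 33028*1/((-9410 - 24354)*(n(-22, -28) + 9189)) = 122/(-10188) - 33028*1/((-9410 - 24354)*((-1 - 28)² + 9189)) = 122*(-1/10188) - 33028*(-1/(33764*((-29)² + 9189))) = -61/5094 - 33028*(-1/(33764*(841 + 9189))) = -61/5094 - 33028/((-33764*10030)) = -61/5094 - 33028/(-338652920) = -61/5094 - 33028*(-1/338652920) = -61/5094 + 359/3681010 = -55678216/4687766235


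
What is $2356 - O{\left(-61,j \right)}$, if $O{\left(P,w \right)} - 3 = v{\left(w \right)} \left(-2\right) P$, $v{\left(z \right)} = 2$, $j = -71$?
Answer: $2109$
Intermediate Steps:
$O{\left(P,w \right)} = 3 - 4 P$ ($O{\left(P,w \right)} = 3 + 2 \left(-2\right) P = 3 - 4 P$)
$2356 - O{\left(-61,j \right)} = 2356 - \left(3 - -244\right) = 2356 - \left(3 + 244\right) = 2356 - 247 = 2109$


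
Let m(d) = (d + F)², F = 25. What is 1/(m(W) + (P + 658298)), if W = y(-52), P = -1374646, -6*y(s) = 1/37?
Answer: -49284/35273703431 ≈ -1.3972e-6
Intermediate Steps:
y(s) = -1/222 (y(s) = -⅙/37 = -⅙*1/37 = -1/222)
W = -1/222 ≈ -0.0045045
m(d) = (25 + d)² (m(d) = (d + 25)² = (25 + d)²)
1/(m(W) + (P + 658298)) = 1/((25 - 1/222)² + (-1374646 + 658298)) = 1/((5549/222)² - 716348) = 1/(30791401/49284 - 716348) = 1/(-35273703431/49284) = -49284/35273703431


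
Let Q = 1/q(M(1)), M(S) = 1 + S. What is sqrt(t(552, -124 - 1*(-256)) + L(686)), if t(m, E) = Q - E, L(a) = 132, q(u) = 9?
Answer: 1/3 ≈ 0.33333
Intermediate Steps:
Q = 1/9 ≈ 0.11111
t(m, E) = 1/9 - E
sqrt(t(552, -124 - 1*(-256)) + L(686)) = sqrt((1/9 - (-124 - 1*(-256))) + 132) = sqrt((1/9 - (-124 + 256)) + 132) = sqrt((1/9 - 1*132) + 132) = sqrt((1/9 - 132) + 132) = sqrt(-1187/9 + 132) = sqrt(1/9) = 1/3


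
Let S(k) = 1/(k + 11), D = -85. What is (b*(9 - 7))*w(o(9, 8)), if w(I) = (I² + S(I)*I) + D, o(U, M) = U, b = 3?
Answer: -213/10 ≈ -21.300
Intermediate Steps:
S(k) = 1/(11 + k)
w(I) = -85 + I² + I/(11 + I) (w(I) = (I² + I/(11 + I)) - 85 = -85 + I² + I/(11 + I))
(b*(9 - 7))*w(o(9, 8)) = (3*(9 - 7))*((9 + (-85 + 9²)*(11 + 9))/(11 + 9)) = (3*2)*((9 + (-85 + 81)*20)/20) = 6*((9 - 4*20)/20) = 6*((9 - 80)/20) = 6*((1/20)*(-71)) = 6*(-71/20) = -213/10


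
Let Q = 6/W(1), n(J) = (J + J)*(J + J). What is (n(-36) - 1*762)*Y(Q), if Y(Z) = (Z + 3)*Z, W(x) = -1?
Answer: 79596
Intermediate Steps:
n(J) = 4*J² (n(J) = (2*J)*(2*J) = 4*J²)
Q = -6 (Q = 6/(-1) = 6*(-1) = -6)
Y(Z) = Z*(3 + Z) (Y(Z) = (3 + Z)*Z = Z*(3 + Z))
(n(-36) - 1*762)*Y(Q) = (4*(-36)² - 1*762)*(-6*(3 - 6)) = (4*1296 - 762)*(-6*(-3)) = (5184 - 762)*18 = 4422*18 = 79596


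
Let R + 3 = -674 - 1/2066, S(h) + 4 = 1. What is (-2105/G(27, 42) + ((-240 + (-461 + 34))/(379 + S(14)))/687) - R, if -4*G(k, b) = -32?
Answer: 13804539019/33354537 ≈ 413.87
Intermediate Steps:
S(h) = -3 (S(h) = -4 + 1 = -3)
G(k, b) = 8 (G(k, b) = -1/4*(-32) = 8)
R = -1398683/2066 (R = -3 + (-674 - 1/2066) = -3 - 1392485/2066 = -1398683/2066 ≈ -677.00)
(-2105/G(27, 42) + ((-240 + (-461 + 34))/(379 + S(14)))/687) - R = (-2105/8 + ((-240 + (-461 + 34))/(379 - 3))/687) - 1*(-1398683/2066) = (-2105*1/8 + ((-240 - 427)/376)*(1/687)) + 1398683/2066 = (-2105/8 - 667*1/376*(1/687)) + 1398683/2066 = (-2105/8 - 667/376*1/687) + 1398683/2066 = (-2105/8 - 667/258312) + 1398683/2066 = -16992253/64578 + 1398683/2066 = 13804539019/33354537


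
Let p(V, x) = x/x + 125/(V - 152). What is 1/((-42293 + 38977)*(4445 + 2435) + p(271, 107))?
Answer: -119/2714875276 ≈ -4.3833e-8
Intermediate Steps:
p(V, x) = 1 + 125/(-152 + V)
1/((-42293 + 38977)*(4445 + 2435) + p(271, 107)) = 1/((-42293 + 38977)*(4445 + 2435) + (-27 + 271)/(-152 + 271)) = 1/(-3316*6880 + 244/119) = 1/(-22814080 + (1/119)*244) = 1/(-22814080 + 244/119) = 1/(-2714875276/119) = -119/2714875276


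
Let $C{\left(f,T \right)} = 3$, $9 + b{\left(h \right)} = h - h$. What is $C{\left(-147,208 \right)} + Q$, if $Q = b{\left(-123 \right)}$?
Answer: $-6$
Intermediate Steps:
$b{\left(h \right)} = -9$ ($b{\left(h \right)} = -9 + \left(h - h\right) = -9 + 0 = -9$)
$Q = -9$
$C{\left(-147,208 \right)} + Q = 3 - 9 = -6$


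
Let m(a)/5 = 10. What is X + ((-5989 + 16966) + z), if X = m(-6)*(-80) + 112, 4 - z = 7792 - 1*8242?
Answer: 7543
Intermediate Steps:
z = 454 (z = 4 - (7792 - 1*8242) = 4 - (7792 - 8242) = 4 - 1*(-450) = 4 + 450 = 454)
m(a) = 50 (m(a) = 5*10 = 50)
X = -3888 (X = 50*(-80) + 112 = -4000 + 112 = -3888)
X + ((-5989 + 16966) + z) = -3888 + ((-5989 + 16966) + 454) = -3888 + (10977 + 454) = -3888 + 11431 = 7543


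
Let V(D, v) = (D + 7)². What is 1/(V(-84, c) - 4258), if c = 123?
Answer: 1/1671 ≈ 0.00059844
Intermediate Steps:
V(D, v) = (7 + D)²
1/(V(-84, c) - 4258) = 1/((7 - 84)² - 4258) = 1/((-77)² - 4258) = 1/(5929 - 4258) = 1/1671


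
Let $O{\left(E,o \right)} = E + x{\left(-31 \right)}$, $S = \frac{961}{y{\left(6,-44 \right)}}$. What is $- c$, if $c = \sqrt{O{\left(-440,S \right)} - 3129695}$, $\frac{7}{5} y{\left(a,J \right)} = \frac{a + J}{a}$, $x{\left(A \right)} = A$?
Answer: $- i \sqrt{3130166} \approx - 1769.2 i$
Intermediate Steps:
$y{\left(a,J \right)} = \frac{5 \left(J + a\right)}{7 a}$ ($y{\left(a,J \right)} = \frac{5 \frac{a + J}{a}}{7} = \frac{5 \frac{J + a}{a}}{7} = \frac{5 \left(J + a\right)}{7 a}$)
$S = - \frac{20181}{95}$ ($S = \frac{961}{\frac{5}{7} \cdot \frac{1}{6} \left(-44 + 6\right)} = \frac{961}{\frac{5}{7} \cdot \frac{1}{6} \left(-38\right)} = \frac{961}{- \frac{95}{21}} = 961 \left(- \frac{21}{95}\right) = - \frac{20181}{95} \approx -212.43$)
$O{\left(E,o \right)} = -31 + E$ ($O{\left(E,o \right)} = E - 31 = -31 + E$)
$c = i \sqrt{3130166}$ ($c = \sqrt{\left(-31 - 440\right) - 3129695} = \sqrt{-471 - 3129695} = \sqrt{-3130166} = i \sqrt{3130166} \approx 1769.2 i$)
$- c = - i \sqrt{3130166}$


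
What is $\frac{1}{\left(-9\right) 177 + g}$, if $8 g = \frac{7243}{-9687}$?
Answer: $- \frac{77496}{123458371} \approx -0.00062771$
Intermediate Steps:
$g = - \frac{7243}{77496}$ ($g = \frac{7243 \frac{1}{-9687}}{8} = \frac{7243 \left(- \frac{1}{9687}\right)}{8} = \frac{1}{8} \left(- \frac{7243}{9687}\right) = - \frac{7243}{77496} \approx -0.093463$)
$\frac{1}{\left(-9\right) 177 + g} = \frac{1}{\left(-9\right) 177 - \frac{7243}{77496}} = \frac{1}{-1593 - \frac{7243}{77496}} = \frac{1}{- \frac{123458371}{77496}} = - \frac{77496}{123458371}$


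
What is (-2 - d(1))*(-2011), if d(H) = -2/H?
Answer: 0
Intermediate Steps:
(-2 - d(1))*(-2011) = (-2 - (-2)/1)*(-2011) = (-2 - (-2))*(-2011) = (-2 - 1*(-2))*(-2011) = (-2 + 2)*(-2011) = 0*(-2011) = 0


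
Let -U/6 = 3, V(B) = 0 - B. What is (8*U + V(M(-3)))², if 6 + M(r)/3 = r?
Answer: 13689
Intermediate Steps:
M(r) = -18 + 3*r
V(B) = -B
U = -18 (U = -6*3 = -18)
(8*U + V(M(-3)))² = (8*(-18) - (-18 + 3*(-3)))² = (-144 - (-18 - 9))² = (-144 - 1*(-27))² = (-144 + 27)² = (-117)² = 13689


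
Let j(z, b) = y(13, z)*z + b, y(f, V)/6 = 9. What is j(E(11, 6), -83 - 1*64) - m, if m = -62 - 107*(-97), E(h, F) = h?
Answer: -9870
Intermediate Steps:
y(f, V) = 54 (y(f, V) = 6*9 = 54)
j(z, b) = b + 54*z (j(z, b) = 54*z + b = b + 54*z)
m = 10317 (m = -62 + 10379 = 10317)
j(E(11, 6), -83 - 1*64) - m = ((-83 - 1*64) + 54*11) - 1*10317 = ((-83 - 64) + 594) - 10317 = (-147 + 594) - 10317 = 447 - 10317 = -9870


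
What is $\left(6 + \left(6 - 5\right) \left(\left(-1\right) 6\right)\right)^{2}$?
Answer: $0$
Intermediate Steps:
$\left(6 + \left(6 - 5\right) \left(\left(-1\right) 6\right)\right)^{2} = \left(6 + 1 \left(-6\right)\right)^{2} = \left(6 - 6\right)^{2} = 0^{2} = 0$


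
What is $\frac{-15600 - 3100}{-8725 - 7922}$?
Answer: $\frac{18700}{16647} \approx 1.1233$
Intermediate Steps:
$\frac{-15600 - 3100}{-8725 - 7922} = - \frac{18700}{-16647} = \left(-18700\right) \left(- \frac{1}{16647}\right) = \frac{18700}{16647}$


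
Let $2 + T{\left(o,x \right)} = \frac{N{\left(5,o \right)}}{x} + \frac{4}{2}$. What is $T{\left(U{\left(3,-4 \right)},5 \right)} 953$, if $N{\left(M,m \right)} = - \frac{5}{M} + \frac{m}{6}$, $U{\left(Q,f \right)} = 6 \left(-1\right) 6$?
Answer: $- \frac{6671}{5} \approx -1334.2$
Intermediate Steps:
$U{\left(Q,f \right)} = -36$ ($U{\left(Q,f \right)} = \left(-6\right) 6 = -36$)
$N{\left(M,m \right)} = - \frac{5}{M} + \frac{m}{6}$ ($N{\left(M,m \right)} = - \frac{5}{M} + m \frac{1}{6} = - \frac{5}{M} + \frac{m}{6}$)
$T{\left(o,x \right)} = \frac{-1 + \frac{o}{6}}{x}$ ($T{\left(o,x \right)} = -2 + \left(\frac{- \frac{5}{5} + \frac{o}{6}}{x} + \frac{4}{2}\right) = -2 + \left(\frac{\left(-5\right) \frac{1}{5} + \frac{o}{6}}{x} + 4 \cdot \frac{1}{2}\right) = -2 + \left(\frac{-1 + \frac{o}{6}}{x} + 2\right) = -2 + \left(2 + \frac{-1 + \frac{o}{6}}{x}\right) = \frac{-1 + \frac{o}{6}}{x}$)
$T{\left(U{\left(3,-4 \right)},5 \right)} 953 = \frac{-6 - 36}{6 \cdot 5} \cdot 953 = \frac{1}{6} \cdot \frac{1}{5} \left(-42\right) 953 = \left(- \frac{7}{5}\right) 953 = - \frac{6671}{5}$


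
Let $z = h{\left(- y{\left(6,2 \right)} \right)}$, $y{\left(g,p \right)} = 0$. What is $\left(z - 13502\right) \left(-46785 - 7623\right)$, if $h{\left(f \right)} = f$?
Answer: $734616816$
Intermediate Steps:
$z = 0$ ($z = \left(-1\right) 0 = 0$)
$\left(z - 13502\right) \left(-46785 - 7623\right) = \left(0 - 13502\right) \left(-46785 - 7623\right) = - 13502 \left(-46785 - 7623\right) = \left(-13502\right) \left(-54408\right) = 734616816$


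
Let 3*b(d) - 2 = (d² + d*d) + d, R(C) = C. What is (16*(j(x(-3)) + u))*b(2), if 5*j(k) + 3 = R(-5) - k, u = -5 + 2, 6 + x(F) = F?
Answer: -896/5 ≈ -179.20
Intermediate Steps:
x(F) = -6 + F
u = -3
b(d) = ⅔ + d/3 + 2*d²/3 (b(d) = ⅔ + ((d² + d*d) + d)/3 = ⅔ + ((d² + d²) + d)/3 = ⅔ + (2*d² + d)/3 = ⅔ + (d + 2*d²)/3 = ⅔ + (d/3 + 2*d²/3) = ⅔ + d/3 + 2*d²/3)
j(k) = -8/5 - k/5 (j(k) = -⅗ + (-5 - k)/5 = -⅗ + (-1 - k/5) = -8/5 - k/5)
(16*(j(x(-3)) + u))*b(2) = (16*((-8/5 - (-6 - 3)/5) - 3))*(⅔ + (⅓)*2 + (⅔)*2²) = (16*((-8/5 - ⅕*(-9)) - 3))*(⅔ + ⅔ + (⅔)*4) = (16*((-8/5 + 9/5) - 3))*(⅔ + ⅔ + 8/3) = (16*(⅕ - 3))*4 = (16*(-14/5))*4 = -224/5*4 = -896/5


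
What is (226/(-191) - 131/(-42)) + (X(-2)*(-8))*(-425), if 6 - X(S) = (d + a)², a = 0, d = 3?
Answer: -81808871/8022 ≈ -10198.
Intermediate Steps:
X(S) = -3 (X(S) = 6 - (3 + 0)² = 6 - 1*3² = 6 - 1*9 = 6 - 9 = -3)
(226/(-191) - 131/(-42)) + (X(-2)*(-8))*(-425) = (226/(-191) - 131/(-42)) - 3*(-8)*(-425) = (226*(-1/191) - 131*(-1/42)) + 24*(-425) = (-226/191 + 131/42) - 10200 = 15529/8022 - 10200 = -81808871/8022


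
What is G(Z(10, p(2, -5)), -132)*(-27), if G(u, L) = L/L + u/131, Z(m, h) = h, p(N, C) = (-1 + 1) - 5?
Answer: -3402/131 ≈ -25.969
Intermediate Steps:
p(N, C) = -5 (p(N, C) = 0 - 5 = -5)
G(u, L) = 1 + u/131 (G(u, L) = 1 + u*(1/131) = 1 + u/131)
G(Z(10, p(2, -5)), -132)*(-27) = (1 + (1/131)*(-5))*(-27) = (1 - 5/131)*(-27) = (126/131)*(-27) = -3402/131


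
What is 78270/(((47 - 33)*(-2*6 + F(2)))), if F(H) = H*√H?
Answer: -117405/238 - 39135*√2/476 ≈ -609.57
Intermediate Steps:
F(H) = H^(3/2)
78270/(((47 - 33)*(-2*6 + F(2)))) = 78270/(((47 - 33)*(-2*6 + 2^(3/2)))) = 78270/((14*(-12 + 2*√2))) = 78270/(-168 + 28*√2)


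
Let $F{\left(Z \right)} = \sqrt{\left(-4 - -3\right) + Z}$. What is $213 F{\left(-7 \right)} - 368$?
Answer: $-368 + 426 i \sqrt{2} \approx -368.0 + 602.46 i$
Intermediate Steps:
$F{\left(Z \right)} = \sqrt{-1 + Z}$ ($F{\left(Z \right)} = \sqrt{\left(-4 + 3\right) + Z} = \sqrt{-1 + Z}$)
$213 F{\left(-7 \right)} - 368 = 213 \sqrt{-1 - 7} - 368 = 213 \sqrt{-8} - 368 = 213 \cdot 2 i \sqrt{2} - 368 = 426 i \sqrt{2} - 368 = -368 + 426 i \sqrt{2}$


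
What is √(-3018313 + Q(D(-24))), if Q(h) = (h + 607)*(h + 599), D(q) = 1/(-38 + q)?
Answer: I*√10204818451/62 ≈ 1629.3*I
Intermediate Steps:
Q(h) = (599 + h)*(607 + h) (Q(h) = (607 + h)*(599 + h) = (599 + h)*(607 + h))
√(-3018313 + Q(D(-24))) = √(-3018313 + (363593 + (1/(-38 - 24))² + 1206/(-38 - 24))) = √(-3018313 + (363593 + (1/(-62))² + 1206/(-62))) = √(-3018313 + (363593 + (-1/62)² + 1206*(-1/62))) = √(-3018313 + (363593 + 1/3844 - 603/31)) = √(-3018313 + 1397576721/3844) = √(-10204818451/3844) = I*√10204818451/62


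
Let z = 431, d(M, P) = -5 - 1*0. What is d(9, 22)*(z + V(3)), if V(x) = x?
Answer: -2170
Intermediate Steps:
d(M, P) = -5 (d(M, P) = -5 + 0 = -5)
d(9, 22)*(z + V(3)) = -5*(431 + 3) = -5*434 = -2170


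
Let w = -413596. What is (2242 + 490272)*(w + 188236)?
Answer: -110992955040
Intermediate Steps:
(2242 + 490272)*(w + 188236) = (2242 + 490272)*(-413596 + 188236) = 492514*(-225360) = -110992955040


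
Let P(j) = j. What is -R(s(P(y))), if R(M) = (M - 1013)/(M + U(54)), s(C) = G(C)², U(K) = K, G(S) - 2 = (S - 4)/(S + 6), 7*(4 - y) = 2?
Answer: 106049/6083 ≈ 17.434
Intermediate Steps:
y = 26/7 (y = 4 - ⅐*2 = 4 - 2/7 = 26/7 ≈ 3.7143)
G(S) = 2 + (-4 + S)/(6 + S) (G(S) = 2 + (S - 4)/(S + 6) = 2 + (-4 + S)/(6 + S))
s(C) = (8 + 3*C)²/(6 + C)² (s(C) = ((8 + 3*C)/(6 + C))² = (8 + 3*C)²/(6 + C)²)
R(M) = (-1013 + M)/(54 + M) (R(M) = (M - 1013)/(M + 54) = (-1013 + M)/(54 + M))
-R(s(P(y))) = -(-1013 + (8 + 3*(26/7))²/(6 + 26/7)²)/(54 + (8 + 3*(26/7))²/(6 + 26/7)²) = -(-1013 + (8 + 78/7)²/(68/7)²)/(54 + (8 + 78/7)²/(68/7)²) = -(-1013 + 49*(134/7)²/4624)/(54 + 49*(134/7)²/4624) = -(-1013 + (49/4624)*(17956/49))/(54 + (49/4624)*(17956/49)) = -(-1013 + 4489/1156)/(54 + 4489/1156) = -(-1166539)/(66913/1156*1156) = -1156*(-1166539)/(66913*1156) = -1*(-106049/6083) = 106049/6083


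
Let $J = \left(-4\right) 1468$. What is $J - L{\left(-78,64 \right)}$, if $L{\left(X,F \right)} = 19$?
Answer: $-5891$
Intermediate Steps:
$J = -5872$
$J - L{\left(-78,64 \right)} = -5872 - 19 = -5891$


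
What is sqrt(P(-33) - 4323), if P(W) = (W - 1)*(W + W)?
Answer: 3*I*sqrt(231) ≈ 45.596*I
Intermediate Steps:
P(W) = 2*W*(-1 + W) (P(W) = (-1 + W)*(2*W) = 2*W*(-1 + W))
sqrt(P(-33) - 4323) = sqrt(2*(-33)*(-1 - 33) - 4323) = sqrt(2*(-33)*(-34) - 4323) = sqrt(2244 - 4323) = sqrt(-2079) = 3*I*sqrt(231)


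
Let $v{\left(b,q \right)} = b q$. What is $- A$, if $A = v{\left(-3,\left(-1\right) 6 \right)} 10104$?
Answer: $-181872$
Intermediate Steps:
$A = 181872$ ($A = - 3 \left(\left(-1\right) 6\right) 10104 = \left(-3\right) \left(-6\right) 10104 = 18 \cdot 10104 = 181872$)
$- A = \left(-1\right) 181872 = -181872$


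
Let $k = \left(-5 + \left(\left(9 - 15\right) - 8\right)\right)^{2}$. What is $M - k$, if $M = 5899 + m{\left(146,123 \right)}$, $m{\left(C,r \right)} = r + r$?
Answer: $5784$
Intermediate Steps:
$m{\left(C,r \right)} = 2 r$
$M = 6145$ ($M = 5899 + 2 \cdot 123 = 5899 + 246 = 6145$)
$k = 361$ ($k = \left(-5 - 14\right)^{2} = \left(-19\right)^{2} = 361$)
$M - k = 6145 - 361 = 5784$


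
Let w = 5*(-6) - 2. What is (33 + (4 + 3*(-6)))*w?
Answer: -608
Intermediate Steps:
w = -32 (w = -30 - 2 = -32)
(33 + (4 + 3*(-6)))*w = (33 + (4 + 3*(-6)))*(-32) = (33 + (4 - 18))*(-32) = (33 - 14)*(-32) = 19*(-32) = -608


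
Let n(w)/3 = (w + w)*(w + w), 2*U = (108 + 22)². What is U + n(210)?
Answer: 537650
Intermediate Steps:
U = 8450 (U = (108 + 22)²/2 = (½)*130² = (½)*16900 = 8450)
n(w) = 12*w² (n(w) = 3*((w + w)*(w + w)) = 3*((2*w)*(2*w)) = 3*(4*w²) = 12*w²)
U + n(210) = 8450 + 12*210² = 8450 + 12*44100 = 8450 + 529200 = 537650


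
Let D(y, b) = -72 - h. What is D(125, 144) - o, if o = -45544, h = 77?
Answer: 45395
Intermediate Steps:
D(y, b) = -149 (D(y, b) = -72 - 1*77 = -72 - 77 = -149)
D(125, 144) - o = -149 - 1*(-45544) = -149 + 45544 = 45395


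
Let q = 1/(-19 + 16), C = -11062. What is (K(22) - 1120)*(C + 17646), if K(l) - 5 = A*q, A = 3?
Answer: -7347744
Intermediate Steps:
q = -1/3 (q = 1/(-3) = -1/3 ≈ -0.33333)
K(l) = 4 (K(l) = 5 + 3*(-1/3) = 5 - 1 = 4)
(K(22) - 1120)*(C + 17646) = (4 - 1120)*(-11062 + 17646) = -1116*6584 = -7347744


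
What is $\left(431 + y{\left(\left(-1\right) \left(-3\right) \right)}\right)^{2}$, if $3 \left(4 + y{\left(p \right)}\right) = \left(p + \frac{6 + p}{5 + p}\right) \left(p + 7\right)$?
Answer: $\frac{3108169}{16} \approx 1.9426 \cdot 10^{5}$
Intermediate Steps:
$y{\left(p \right)} = -4 + \frac{\left(7 + p\right) \left(p + \frac{6 + p}{5 + p}\right)}{3}$ ($y{\left(p \right)} = -4 + \frac{\left(p + \frac{6 + p}{5 + p}\right) \left(p + 7\right)}{3} = -4 + \frac{\left(p + \frac{6 + p}{5 + p}\right) \left(7 + p\right)}{3} = -4 + \frac{\left(7 + p\right) \left(p + \frac{6 + p}{5 + p}\right)}{3}$)
$\left(431 + y{\left(\left(-1\right) \left(-3\right) \right)}\right)^{2} = \left(431 + \frac{-18 + \left(\left(-1\right) \left(-3\right)\right)^{3} + 13 \left(\left(-1\right) \left(-3\right)\right)^{2} + 36 \left(\left(-1\right) \left(-3\right)\right)}{3 \left(5 - -3\right)}\right)^{2} = \left(431 + \frac{-18 + 3^{3} + 13 \cdot 3^{2} + 36 \cdot 3}{3 \left(5 + 3\right)}\right)^{2} = \left(431 + \frac{-18 + 27 + 13 \cdot 9 + 108}{3 \cdot 8}\right)^{2} = \left(431 + \frac{1}{3} \cdot \frac{1}{8} \left(-18 + 27 + 117 + 108\right)\right)^{2} = \left(431 + \frac{1}{3} \cdot \frac{1}{8} \cdot 234\right)^{2} = \left(431 + \frac{39}{4}\right)^{2} = \left(\frac{1763}{4}\right)^{2} = \frac{3108169}{16}$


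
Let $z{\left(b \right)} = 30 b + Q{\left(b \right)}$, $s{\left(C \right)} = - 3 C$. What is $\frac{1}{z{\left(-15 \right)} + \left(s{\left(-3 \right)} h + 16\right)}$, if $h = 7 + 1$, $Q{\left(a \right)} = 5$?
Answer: $- \frac{1}{357} \approx -0.0028011$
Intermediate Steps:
$h = 8$
$z{\left(b \right)} = 5 + 30 b$ ($z{\left(b \right)} = 30 b + 5 = 5 + 30 b$)
$\frac{1}{z{\left(-15 \right)} + \left(s{\left(-3 \right)} h + 16\right)} = \frac{1}{\left(5 + 30 \left(-15\right)\right) + \left(\left(-3\right) \left(-3\right) 8 + 16\right)} = \frac{1}{\left(5 - 450\right) + \left(9 \cdot 8 + 16\right)} = \frac{1}{-445 + \left(72 + 16\right)} = \frac{1}{-445 + 88} = \frac{1}{-357} = - \frac{1}{357}$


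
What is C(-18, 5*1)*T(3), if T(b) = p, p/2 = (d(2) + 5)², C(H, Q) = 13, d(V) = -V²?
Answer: 26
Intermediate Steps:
p = 2 (p = 2*(-1*2² + 5)² = 2*(-1*4 + 5)² = 2*(-4 + 5)² = 2*1² = 2*1 = 2)
T(b) = 2
C(-18, 5*1)*T(3) = 13*2 = 26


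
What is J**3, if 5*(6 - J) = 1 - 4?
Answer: 35937/125 ≈ 287.50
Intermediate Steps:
J = 33/5 (J = 6 - (1 - 4)/5 = 6 - 1/5*(-3) = 6 + 3/5 = 33/5 ≈ 6.6000)
J**3 = (33/5)**3 = 35937/125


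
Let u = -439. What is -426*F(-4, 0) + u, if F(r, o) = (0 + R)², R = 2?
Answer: -2143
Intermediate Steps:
F(r, o) = 4 (F(r, o) = (0 + 2)² = 2² = 4)
-426*F(-4, 0) + u = -426*4 - 439 = -1704 - 439 = -2143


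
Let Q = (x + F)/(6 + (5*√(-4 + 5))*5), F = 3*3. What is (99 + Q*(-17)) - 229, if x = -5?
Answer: -4098/31 ≈ -132.19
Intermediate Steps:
F = 9
Q = 4/31 (Q = (-5 + 9)/(6 + (5*√(-4 + 5))*5) = 4/(6 + (5*√1)*5) = 4/(6 + (5*1)*5) = 4/(6 + 5*5) = 4/(6 + 25) = 4/31 ≈ 0.12903)
(99 + Q*(-17)) - 229 = (99 + (4/31)*(-17)) - 229 = (99 - 68/31) - 229 = 3001/31 - 229 = -4098/31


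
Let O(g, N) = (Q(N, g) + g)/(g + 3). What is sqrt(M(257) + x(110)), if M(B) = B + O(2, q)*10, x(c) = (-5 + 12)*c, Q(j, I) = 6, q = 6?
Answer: sqrt(1043) ≈ 32.296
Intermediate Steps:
O(g, N) = (6 + g)/(3 + g) (O(g, N) = (6 + g)/(g + 3) = (6 + g)/(3 + g))
x(c) = 7*c
M(B) = 16 + B (M(B) = B + ((6 + 2)/(3 + 2))*10 = B + (8/5)*10 = B + 16 = 16 + B)
sqrt(M(257) + x(110)) = sqrt((16 + 257) + 7*110) = sqrt(273 + 770) = sqrt(1043)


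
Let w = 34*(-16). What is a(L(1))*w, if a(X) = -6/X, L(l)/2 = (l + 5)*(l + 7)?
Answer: 34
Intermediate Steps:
L(l) = 2*(5 + l)*(7 + l) (L(l) = 2*((l + 5)*(l + 7)) = 2*((5 + l)*(7 + l)) = 2*(5 + l)*(7 + l))
w = -544
a(L(1))*w = -6/(70 + 2*1² + 24*1)*(-544) = -6/(70 + 2*1 + 24)*(-544) = -6/(70 + 2 + 24)*(-544) = -6/96*(-544) = -6*1/96*(-544) = -1/16*(-544) = 34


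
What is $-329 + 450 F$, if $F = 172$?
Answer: $77071$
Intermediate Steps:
$-329 + 450 F = -329 + 450 \cdot 172 = -329 + 77400 = 77071$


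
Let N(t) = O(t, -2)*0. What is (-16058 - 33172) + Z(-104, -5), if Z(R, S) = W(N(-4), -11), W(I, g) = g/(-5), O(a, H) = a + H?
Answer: -246139/5 ≈ -49228.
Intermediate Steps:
O(a, H) = H + a
N(t) = 0 (N(t) = (-2 + t)*0 = 0)
W(I, g) = -g/5 (W(I, g) = g*(-1/5) = -g/5)
Z(R, S) = 11/5 (Z(R, S) = -1/5*(-11) = 11/5)
(-16058 - 33172) + Z(-104, -5) = (-16058 - 33172) + 11/5 = -49230 + 11/5 = -246139/5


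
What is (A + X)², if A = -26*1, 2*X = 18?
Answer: 289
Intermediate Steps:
X = 9 (X = (½)*18 = 9)
A = -26
(A + X)² = (-26 + 9)² = (-17)² = 289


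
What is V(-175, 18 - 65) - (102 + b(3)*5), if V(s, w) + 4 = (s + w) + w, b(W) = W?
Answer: -390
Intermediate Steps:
V(s, w) = -4 + s + 2*w (V(s, w) = -4 + ((s + w) + w) = -4 + (s + 2*w) = -4 + s + 2*w)
V(-175, 18 - 65) - (102 + b(3)*5) = (-4 - 175 + 2*(18 - 65)) - (102 + 3*5) = (-4 - 175 + 2*(-47)) - (102 + 15) = (-4 - 175 - 94) - 1*117 = -273 - 117 = -390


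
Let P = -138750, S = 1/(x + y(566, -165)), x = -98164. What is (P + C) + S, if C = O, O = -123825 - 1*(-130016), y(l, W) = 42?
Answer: -13006954199/98122 ≈ -1.3256e+5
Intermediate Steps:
S = -1/98122 (S = 1/(-98164 + 42) = 1/(-98122) = -1/98122 ≈ -1.0191e-5)
O = 6191 (O = -123825 + 130016 = 6191)
C = 6191
(P + C) + S = (-138750 + 6191) - 1/98122 = -132559 - 1/98122 = -13006954199/98122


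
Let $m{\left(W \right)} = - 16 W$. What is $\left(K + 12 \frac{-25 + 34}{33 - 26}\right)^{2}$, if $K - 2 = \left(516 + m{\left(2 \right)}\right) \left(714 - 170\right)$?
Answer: $\frac{3397364121636}{49} \approx 6.9334 \cdot 10^{10}$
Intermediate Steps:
$K = 263298$ ($K = 2 + \left(516 - 32\right) \left(714 - 170\right) = 2 + \left(516 - 32\right) 544 = 2 + 484 \cdot 544 = 2 + 263296 = 263298$)
$\left(K + 12 \frac{-25 + 34}{33 - 26}\right)^{2} = \left(263298 + 12 \frac{-25 + 34}{33 - 26}\right)^{2} = \left(263298 + 12 \cdot \frac{9}{7}\right)^{2} = \left(263298 + \frac{108}{7}\right)^{2} = \left(\frac{1843194}{7}\right)^{2} = \frac{3397364121636}{49}$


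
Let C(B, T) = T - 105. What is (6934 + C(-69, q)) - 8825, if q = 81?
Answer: -1915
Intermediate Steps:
C(B, T) = -105 + T
(6934 + C(-69, q)) - 8825 = (6934 + (-105 + 81)) - 8825 = (6934 - 24) - 8825 = 6910 - 8825 = -1915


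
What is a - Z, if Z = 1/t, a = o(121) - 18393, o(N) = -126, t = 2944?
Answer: -54519937/2944 ≈ -18519.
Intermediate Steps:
a = -18519 (a = -126 - 18393 = -18519)
Z = 1/2944 ≈ 0.00033967
a - Z = -18519 - 1*1/2944 = -18519 - 1/2944 = -54519937/2944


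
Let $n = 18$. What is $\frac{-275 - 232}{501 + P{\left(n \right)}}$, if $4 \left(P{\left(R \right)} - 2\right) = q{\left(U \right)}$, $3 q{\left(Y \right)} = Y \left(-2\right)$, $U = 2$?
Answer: $- \frac{117}{116} \approx -1.0086$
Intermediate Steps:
$q{\left(Y \right)} = - \frac{2 Y}{3}$ ($q{\left(Y \right)} = \frac{Y \left(-2\right)}{3} = \frac{\left(-2\right) Y}{3} = - \frac{2 Y}{3}$)
$P{\left(R \right)} = \frac{5}{3}$ ($P{\left(R \right)} = 2 + \frac{\left(- \frac{2}{3}\right) 2}{4} = 2 + \frac{1}{4} \left(- \frac{4}{3}\right) = 2 - \frac{1}{3} = \frac{5}{3}$)
$\frac{-275 - 232}{501 + P{\left(n \right)}} = \frac{-275 - 232}{501 + \frac{5}{3}} = - \frac{507}{\frac{1508}{3}} = \left(-507\right) \frac{3}{1508} = - \frac{117}{116}$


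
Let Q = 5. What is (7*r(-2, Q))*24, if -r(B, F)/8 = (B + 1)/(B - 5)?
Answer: -192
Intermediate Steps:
r(B, F) = -8*(1 + B)/(-5 + B) (r(B, F) = -8*(B + 1)/(B - 5) = -8*(1 + B)/(-5 + B))
(7*r(-2, Q))*24 = (7*(8*(-1 - 1*(-2))/(-5 - 2)))*24 = (7*(8*(-1 + 2)/(-7)))*24 = (7*(8*(-1/7)*1))*24 = (7*(-8/7))*24 = -8*24 = -192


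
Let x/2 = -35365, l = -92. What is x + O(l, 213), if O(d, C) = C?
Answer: -70517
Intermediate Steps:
x = -70730 (x = 2*(-35365) = -70730)
x + O(l, 213) = -70730 + 213 = -70517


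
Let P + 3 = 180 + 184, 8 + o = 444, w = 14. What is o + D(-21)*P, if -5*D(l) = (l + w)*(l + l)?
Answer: -103954/5 ≈ -20791.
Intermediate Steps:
o = 436 (o = -8 + 444 = 436)
D(l) = -2*l*(14 + l)/5 (D(l) = -(l + 14)*(l + l)/5 = -(14 + l)*2*l/5 = -2*l*(14 + l)/5)
P = 361 (P = -3 + (180 + 184) = -3 + 364 = 361)
o + D(-21)*P = 436 - ⅖*(-21)*(14 - 21)*361 = 436 - ⅖*(-21)*(-7)*361 = 436 - 294/5*361 = 436 - 106134/5 = -103954/5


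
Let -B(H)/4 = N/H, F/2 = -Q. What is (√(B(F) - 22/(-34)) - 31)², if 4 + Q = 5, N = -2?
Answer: (527 - I*√969)²/289 ≈ 957.65 - 113.53*I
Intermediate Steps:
Q = 1 (Q = -4 + 5 = 1)
F = -2 (F = 2*(-1*1) = 2*(-1) = -2)
B(H) = 8/H (B(H) = -(-8)/H = 8/H)
(√(B(F) - 22/(-34)) - 31)² = (√(8/(-2) - 22/(-34)) - 31)² = (√(8*(-½) - 22*(-1/34)) - 31)² = (√(-4 + 11/17) - 31)² = (√(-57/17) - 31)² = (I*√969/17 - 31)² = (-31 + I*√969/17)²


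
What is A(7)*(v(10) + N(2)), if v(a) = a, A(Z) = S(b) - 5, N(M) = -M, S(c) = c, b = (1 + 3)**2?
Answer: 88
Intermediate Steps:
b = 16 (b = 4**2 = 16)
A(Z) = 11 (A(Z) = 16 - 5 = 11)
A(7)*(v(10) + N(2)) = 11*(10 - 1*2) = 11*(10 - 2) = 11*8 = 88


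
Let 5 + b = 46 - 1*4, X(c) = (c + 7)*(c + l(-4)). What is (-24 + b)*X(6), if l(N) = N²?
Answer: 3718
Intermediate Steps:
X(c) = (7 + c)*(16 + c) (X(c) = (c + 7)*(c + (-4)²) = (7 + c)*(c + 16) = (7 + c)*(16 + c))
b = 37 (b = -5 + (46 - 1*4) = -5 + (46 - 4) = -5 + 42 = 37)
(-24 + b)*X(6) = (-24 + 37)*(112 + 6² + 23*6) = 13*(112 + 36 + 138) = 13*286 = 3718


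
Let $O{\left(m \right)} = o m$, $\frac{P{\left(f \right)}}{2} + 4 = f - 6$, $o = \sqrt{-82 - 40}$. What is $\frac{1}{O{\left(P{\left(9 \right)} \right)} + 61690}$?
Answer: $\frac{30845}{1902828294} + \frac{i \sqrt{122}}{1902828294} \approx 1.621 \cdot 10^{-5} + 5.8047 \cdot 10^{-9} i$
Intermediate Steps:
$o = i \sqrt{122}$ ($o = \sqrt{-122} = i \sqrt{122} \approx 11.045 i$)
$P{\left(f \right)} = -20 + 2 f$ ($P{\left(f \right)} = -8 + 2 \left(f - 6\right) = -8 + 2 \left(-6 + f\right) = -8 + \left(-12 + 2 f\right) = -20 + 2 f$)
$O{\left(m \right)} = i m \sqrt{122}$ ($O{\left(m \right)} = i \sqrt{122} m = i m \sqrt{122}$)
$\frac{1}{O{\left(P{\left(9 \right)} \right)} + 61690} = \frac{1}{i \left(-20 + 2 \cdot 9\right) \sqrt{122} + 61690} = \frac{1}{i \left(-20 + 18\right) \sqrt{122} + 61690} = \frac{1}{i \left(-2\right) \sqrt{122} + 61690} = \frac{1}{- 2 i \sqrt{122} + 61690} = \frac{1}{61690 - 2 i \sqrt{122}}$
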